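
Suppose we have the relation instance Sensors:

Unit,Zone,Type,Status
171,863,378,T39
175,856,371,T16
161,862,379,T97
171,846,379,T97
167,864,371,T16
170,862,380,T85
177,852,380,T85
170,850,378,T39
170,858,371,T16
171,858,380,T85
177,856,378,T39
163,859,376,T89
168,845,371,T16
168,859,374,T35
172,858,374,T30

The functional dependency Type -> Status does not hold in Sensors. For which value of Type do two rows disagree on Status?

374

Type=378: 3 rows → Status = T39, T39, T39 ✓
Type=371: 4 rows → Status = T16, T16, T16, T16 ✓
Type=379: 2 rows → Status = T97, T97 ✓
Type=380: 3 rows → Status = T85, T85, T85 ✓
Type=376: 1 row → Status = T89 ✓
Type=374: 2 rows → Status takes values {T35, T30} — violation
The only Type value with inconsistent Status is Type=374.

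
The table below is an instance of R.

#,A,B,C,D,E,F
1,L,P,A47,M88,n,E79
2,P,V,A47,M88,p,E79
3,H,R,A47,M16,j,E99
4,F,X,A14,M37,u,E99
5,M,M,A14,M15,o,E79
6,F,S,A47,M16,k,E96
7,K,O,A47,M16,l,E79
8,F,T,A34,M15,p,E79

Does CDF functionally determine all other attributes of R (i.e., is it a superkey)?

No

Rows 1 and 2 have the same CDF value (C=A47, D=M88, F=E79) but are distinct tuples, so CDF does not determine every attribute — not a superkey.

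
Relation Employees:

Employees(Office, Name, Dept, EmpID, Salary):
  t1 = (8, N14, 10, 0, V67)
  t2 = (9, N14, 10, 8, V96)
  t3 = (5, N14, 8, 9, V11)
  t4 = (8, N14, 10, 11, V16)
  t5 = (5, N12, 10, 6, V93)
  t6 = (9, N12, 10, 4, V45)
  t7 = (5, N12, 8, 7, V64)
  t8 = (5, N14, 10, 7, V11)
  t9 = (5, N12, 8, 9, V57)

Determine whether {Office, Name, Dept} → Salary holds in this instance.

(Office=8, Name=N14, Dept=10): rows 1, 4 → Salary takes values {V67, V16} — violation
(Office=9, Name=N14, Dept=10): row 2 → Salary = V96 ✓
(Office=5, Name=N14, Dept=8): row 3 → Salary = V11 ✓
(Office=5, Name=N12, Dept=10): row 5 → Salary = V93 ✓
(Office=9, Name=N12, Dept=10): row 6 → Salary = V45 ✓
(Office=5, Name=N12, Dept=8): rows 7, 9 → Salary takes values {V64, V57} — violation
(Office=5, Name=N14, Dept=10): row 8 → Salary = V11 ✓
Two rows agree on {Office, Name, Dept} but differ on Salary, so {Office, Name, Dept} → Salary does not hold.

No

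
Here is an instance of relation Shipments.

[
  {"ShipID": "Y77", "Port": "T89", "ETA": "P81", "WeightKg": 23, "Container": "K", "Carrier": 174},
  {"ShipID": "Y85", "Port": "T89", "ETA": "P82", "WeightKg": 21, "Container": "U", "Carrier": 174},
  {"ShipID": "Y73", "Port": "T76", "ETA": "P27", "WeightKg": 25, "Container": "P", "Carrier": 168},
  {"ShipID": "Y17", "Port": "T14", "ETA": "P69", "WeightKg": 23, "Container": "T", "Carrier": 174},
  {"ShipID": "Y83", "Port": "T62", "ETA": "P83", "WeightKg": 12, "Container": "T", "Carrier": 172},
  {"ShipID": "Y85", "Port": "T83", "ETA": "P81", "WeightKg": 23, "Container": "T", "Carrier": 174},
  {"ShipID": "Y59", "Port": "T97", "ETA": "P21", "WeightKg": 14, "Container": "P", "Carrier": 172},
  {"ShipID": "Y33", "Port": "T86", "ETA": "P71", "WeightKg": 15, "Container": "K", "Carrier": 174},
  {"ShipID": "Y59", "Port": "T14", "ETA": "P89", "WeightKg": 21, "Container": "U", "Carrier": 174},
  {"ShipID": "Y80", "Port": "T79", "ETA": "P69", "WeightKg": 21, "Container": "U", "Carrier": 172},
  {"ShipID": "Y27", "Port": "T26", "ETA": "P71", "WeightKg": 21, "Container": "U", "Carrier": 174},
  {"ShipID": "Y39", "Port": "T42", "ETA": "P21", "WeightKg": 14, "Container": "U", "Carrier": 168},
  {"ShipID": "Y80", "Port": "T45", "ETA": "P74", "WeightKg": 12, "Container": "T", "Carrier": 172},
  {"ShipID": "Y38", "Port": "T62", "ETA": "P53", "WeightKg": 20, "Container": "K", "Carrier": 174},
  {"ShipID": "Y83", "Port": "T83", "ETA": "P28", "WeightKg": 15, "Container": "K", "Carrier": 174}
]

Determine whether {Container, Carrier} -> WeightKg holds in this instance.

(Container=K, Carrier=174): 4 rows → WeightKg takes values {23, 15, 20} — violation
(Container=U, Carrier=174): 3 rows → WeightKg = 21, 21, 21 ✓
(Container=P, Carrier=168): 1 row → WeightKg = 25 ✓
(Container=T, Carrier=174): 2 rows → WeightKg = 23, 23 ✓
(Container=T, Carrier=172): 2 rows → WeightKg = 12, 12 ✓
(Container=P, Carrier=172): 1 row → WeightKg = 14 ✓
(Container=U, Carrier=172): 1 row → WeightKg = 21 ✓
(Container=U, Carrier=168): 1 row → WeightKg = 14 ✓
Two rows agree on {Container, Carrier} but differ on WeightKg, so {Container, Carrier} -> WeightKg does not hold.

No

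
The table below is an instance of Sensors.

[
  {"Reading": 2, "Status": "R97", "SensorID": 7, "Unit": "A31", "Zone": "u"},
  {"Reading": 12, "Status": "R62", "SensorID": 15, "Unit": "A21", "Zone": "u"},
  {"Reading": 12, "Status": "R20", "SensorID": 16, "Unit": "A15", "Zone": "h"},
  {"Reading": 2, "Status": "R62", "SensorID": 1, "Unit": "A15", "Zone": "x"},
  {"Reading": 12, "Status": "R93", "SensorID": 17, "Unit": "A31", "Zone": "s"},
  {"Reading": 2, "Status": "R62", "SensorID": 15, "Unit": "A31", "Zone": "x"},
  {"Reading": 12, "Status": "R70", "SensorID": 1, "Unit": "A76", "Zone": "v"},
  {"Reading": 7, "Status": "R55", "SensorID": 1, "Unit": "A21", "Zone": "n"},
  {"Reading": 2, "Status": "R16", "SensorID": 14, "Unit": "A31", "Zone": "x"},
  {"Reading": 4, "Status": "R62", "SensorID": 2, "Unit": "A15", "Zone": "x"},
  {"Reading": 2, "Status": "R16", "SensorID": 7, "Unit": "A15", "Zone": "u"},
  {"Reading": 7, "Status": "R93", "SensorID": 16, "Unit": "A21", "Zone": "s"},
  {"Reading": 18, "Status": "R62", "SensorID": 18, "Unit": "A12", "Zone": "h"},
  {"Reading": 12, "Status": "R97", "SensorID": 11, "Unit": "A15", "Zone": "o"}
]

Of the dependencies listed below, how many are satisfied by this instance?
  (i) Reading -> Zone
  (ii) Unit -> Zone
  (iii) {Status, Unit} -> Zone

(i) Reading -> Zone: Reading=2: 5 rows → Zone takes values {u, x} — violation; Reading=12: 5 rows → Zone takes values {u, h, s, v, o} — violation; Reading=7: 2 rows → Zone takes values {n, s} — violation — fails.
(ii) Unit -> Zone: Unit=A31: 4 rows → Zone takes values {u, s, x} — violation; Unit=A21: 3 rows → Zone takes values {u, n, s} — violation; Unit=A15: 5 rows → Zone takes values {h, x, u, o} — violation — fails.
(iii) {Status, Unit} -> Zone: every LHS value maps to a single RHS value — holds.
1 of the 3 dependencies holds.

1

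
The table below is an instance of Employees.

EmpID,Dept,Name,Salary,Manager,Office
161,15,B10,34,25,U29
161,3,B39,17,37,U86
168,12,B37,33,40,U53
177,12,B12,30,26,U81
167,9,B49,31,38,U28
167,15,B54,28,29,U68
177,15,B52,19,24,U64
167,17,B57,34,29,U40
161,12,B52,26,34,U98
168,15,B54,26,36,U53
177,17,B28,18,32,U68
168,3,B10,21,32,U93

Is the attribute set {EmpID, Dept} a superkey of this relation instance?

Yes

All 12 rows have distinct {EmpID, Dept} values, so {EmpID, Dept} → (all attributes) holds and {EmpID, Dept} is a superkey.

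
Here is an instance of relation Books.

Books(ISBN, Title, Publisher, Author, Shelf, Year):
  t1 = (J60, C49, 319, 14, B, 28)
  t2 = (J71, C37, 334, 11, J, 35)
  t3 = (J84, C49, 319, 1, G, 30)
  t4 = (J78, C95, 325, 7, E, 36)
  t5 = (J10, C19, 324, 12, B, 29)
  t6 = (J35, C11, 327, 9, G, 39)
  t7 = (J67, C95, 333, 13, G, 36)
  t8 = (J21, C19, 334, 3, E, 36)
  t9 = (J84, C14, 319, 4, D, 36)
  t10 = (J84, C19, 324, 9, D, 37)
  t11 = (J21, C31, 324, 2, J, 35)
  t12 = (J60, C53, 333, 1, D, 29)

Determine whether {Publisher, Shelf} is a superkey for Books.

Yes

All 12 rows have distinct {Publisher, Shelf} values, so {Publisher, Shelf} → (all attributes) holds and {Publisher, Shelf} is a superkey.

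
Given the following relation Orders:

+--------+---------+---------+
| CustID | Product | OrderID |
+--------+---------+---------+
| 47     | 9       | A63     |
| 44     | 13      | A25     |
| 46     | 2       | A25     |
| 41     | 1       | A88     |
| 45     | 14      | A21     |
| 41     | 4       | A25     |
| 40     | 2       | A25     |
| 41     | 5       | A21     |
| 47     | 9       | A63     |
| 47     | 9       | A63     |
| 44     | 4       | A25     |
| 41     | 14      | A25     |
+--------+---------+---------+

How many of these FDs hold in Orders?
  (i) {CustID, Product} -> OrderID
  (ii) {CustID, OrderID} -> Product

(i) {CustID, Product} -> OrderID: every LHS value maps to a single RHS value — holds.
(ii) {CustID, OrderID} -> Product: (CustID=44, OrderID=A25): 2 rows → Product takes values {13, 4} — violation; (CustID=41, OrderID=A25): 2 rows → Product takes values {4, 14} — violation — fails.
1 of the 2 dependencies holds.

1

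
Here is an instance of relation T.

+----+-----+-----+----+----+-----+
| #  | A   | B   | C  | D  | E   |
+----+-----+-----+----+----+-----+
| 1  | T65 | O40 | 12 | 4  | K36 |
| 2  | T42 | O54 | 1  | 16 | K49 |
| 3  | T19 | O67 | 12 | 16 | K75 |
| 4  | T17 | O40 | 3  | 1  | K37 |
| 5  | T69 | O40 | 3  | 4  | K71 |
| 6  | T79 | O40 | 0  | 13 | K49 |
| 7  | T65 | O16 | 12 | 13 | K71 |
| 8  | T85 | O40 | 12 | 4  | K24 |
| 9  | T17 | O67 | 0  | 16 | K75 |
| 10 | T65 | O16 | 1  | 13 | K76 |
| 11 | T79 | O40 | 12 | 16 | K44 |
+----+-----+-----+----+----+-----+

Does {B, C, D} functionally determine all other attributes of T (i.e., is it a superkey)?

Rows 1 and 8 have the same {B, C, D} value (B=O40, C=12, D=4) but are distinct tuples, so {B, C, D} does not determine every attribute — not a superkey.

No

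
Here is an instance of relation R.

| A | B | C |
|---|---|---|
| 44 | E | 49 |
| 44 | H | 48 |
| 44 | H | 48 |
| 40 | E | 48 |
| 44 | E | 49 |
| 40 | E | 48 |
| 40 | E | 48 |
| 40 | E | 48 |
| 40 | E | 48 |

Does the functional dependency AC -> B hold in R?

Yes

(A=44, C=49): 2 rows → B = E, E ✓
(A=44, C=48): 2 rows → B = H, H ✓
(A=40, C=48): 5 rows → B = E, E, E, E, E ✓
Every AC value is associated with a single B value, so AC -> B holds.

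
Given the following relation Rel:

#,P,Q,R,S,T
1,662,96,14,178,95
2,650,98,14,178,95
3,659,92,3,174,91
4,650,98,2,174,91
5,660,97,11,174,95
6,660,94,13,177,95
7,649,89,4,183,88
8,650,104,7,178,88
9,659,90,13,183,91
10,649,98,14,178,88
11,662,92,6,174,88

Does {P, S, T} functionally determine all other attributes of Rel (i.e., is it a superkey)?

All 11 rows have distinct {P, S, T} values, so {P, S, T} → (all attributes) holds and {P, S, T} is a superkey.

Yes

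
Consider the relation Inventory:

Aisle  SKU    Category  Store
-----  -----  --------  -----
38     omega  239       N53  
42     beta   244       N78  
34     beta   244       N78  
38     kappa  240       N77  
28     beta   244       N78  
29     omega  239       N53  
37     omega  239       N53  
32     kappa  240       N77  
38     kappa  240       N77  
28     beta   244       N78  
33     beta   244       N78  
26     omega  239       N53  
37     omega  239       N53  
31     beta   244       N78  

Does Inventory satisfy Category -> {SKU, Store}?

Category=239: 5 rows → {SKU,Store} = (omega, N53), (omega, N53), (omega, N53), (omega, N53), (omega, N53) ✓
Category=244: 6 rows → {SKU,Store} = (beta, N78), (beta, N78), (beta, N78), (beta, N78), (beta, N78), (beta, N78) ✓
Category=240: 3 rows → {SKU,Store} = (kappa, N77), (kappa, N77), (kappa, N77) ✓
Every Category value is associated with a single {SKU, Store} value, so Category -> {SKU, Store} holds.

Yes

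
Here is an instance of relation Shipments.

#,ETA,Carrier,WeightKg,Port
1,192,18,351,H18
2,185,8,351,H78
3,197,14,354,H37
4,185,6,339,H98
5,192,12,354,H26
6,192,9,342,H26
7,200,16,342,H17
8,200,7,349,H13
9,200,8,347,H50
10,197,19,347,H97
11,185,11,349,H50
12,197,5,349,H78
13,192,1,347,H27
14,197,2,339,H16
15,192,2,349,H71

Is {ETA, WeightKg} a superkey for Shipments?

All 15 rows have distinct {ETA, WeightKg} values, so {ETA, WeightKg} → (all attributes) holds and {ETA, WeightKg} is a superkey.

Yes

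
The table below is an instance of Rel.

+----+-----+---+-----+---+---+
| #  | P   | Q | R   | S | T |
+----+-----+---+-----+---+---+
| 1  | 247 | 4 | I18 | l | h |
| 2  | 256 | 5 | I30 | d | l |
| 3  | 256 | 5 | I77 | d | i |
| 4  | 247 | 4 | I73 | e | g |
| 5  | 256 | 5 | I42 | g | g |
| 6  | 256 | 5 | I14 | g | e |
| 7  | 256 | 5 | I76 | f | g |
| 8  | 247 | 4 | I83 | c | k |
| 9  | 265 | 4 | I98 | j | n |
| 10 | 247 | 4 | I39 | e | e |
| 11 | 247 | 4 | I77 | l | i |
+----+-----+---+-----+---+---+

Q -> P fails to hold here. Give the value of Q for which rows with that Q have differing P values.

Q=4: rows 1, 4, 8, 9, 10, 11 → P takes values {247, 265} — violation
Q=5: rows 2, 3, 5, 6, 7 → P = 256, 256, 256, 256, 256 ✓
The only Q value with inconsistent P is Q=4.

4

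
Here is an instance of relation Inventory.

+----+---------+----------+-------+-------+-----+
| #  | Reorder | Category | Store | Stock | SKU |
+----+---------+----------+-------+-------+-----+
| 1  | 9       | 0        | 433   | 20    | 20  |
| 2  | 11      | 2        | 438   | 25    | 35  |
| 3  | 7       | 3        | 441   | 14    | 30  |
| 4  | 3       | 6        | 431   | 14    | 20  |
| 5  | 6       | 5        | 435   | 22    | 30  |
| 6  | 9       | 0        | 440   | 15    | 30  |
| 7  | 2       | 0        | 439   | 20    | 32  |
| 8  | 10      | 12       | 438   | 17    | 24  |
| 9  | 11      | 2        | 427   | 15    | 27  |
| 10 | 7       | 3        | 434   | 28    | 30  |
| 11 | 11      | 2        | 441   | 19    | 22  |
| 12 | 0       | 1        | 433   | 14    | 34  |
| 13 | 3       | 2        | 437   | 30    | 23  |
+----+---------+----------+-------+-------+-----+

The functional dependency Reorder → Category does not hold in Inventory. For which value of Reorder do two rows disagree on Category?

3

Reorder=9: rows 1, 6 → Category = 0, 0 ✓
Reorder=11: rows 2, 9, 11 → Category = 2, 2, 2 ✓
Reorder=7: rows 3, 10 → Category = 3, 3 ✓
Reorder=3: rows 4, 13 → Category takes values {6, 2} — violation
Reorder=6: row 5 → Category = 5 ✓
Reorder=2: row 7 → Category = 0 ✓
Reorder=10: row 8 → Category = 12 ✓
Reorder=0: row 12 → Category = 1 ✓
The only Reorder value with inconsistent Category is Reorder=3.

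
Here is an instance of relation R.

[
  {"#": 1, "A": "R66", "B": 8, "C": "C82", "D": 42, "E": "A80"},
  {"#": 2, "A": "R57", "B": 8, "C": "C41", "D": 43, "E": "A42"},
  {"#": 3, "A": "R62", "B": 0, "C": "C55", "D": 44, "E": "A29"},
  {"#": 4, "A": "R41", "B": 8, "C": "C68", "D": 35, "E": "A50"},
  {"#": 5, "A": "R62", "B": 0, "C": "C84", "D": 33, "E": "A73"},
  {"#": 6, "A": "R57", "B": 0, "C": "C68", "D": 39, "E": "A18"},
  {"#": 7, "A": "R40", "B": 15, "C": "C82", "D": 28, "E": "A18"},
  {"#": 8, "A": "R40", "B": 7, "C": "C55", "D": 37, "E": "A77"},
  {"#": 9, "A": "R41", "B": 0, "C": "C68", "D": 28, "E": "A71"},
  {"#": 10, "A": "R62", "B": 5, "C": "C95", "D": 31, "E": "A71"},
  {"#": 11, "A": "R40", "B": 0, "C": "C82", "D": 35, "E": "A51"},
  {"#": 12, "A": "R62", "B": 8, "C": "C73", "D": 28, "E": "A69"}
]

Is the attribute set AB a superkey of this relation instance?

Rows 3 and 5 have the same AB value (A=R62, B=0) but are distinct tuples, so AB does not determine every attribute — not a superkey.

No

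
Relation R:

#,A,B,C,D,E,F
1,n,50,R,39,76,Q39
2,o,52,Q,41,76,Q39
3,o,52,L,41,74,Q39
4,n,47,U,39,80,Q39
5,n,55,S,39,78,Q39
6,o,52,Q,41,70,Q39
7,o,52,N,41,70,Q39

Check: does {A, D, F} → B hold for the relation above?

(A=n, D=39, F=Q39): rows 1, 4, 5 → B takes values {50, 47, 55} — violation
(A=o, D=41, F=Q39): rows 2, 3, 6, 7 → B = 52, 52, 52, 52 ✓
Two rows agree on {A, D, F} but differ on B, so {A, D, F} → B does not hold.

No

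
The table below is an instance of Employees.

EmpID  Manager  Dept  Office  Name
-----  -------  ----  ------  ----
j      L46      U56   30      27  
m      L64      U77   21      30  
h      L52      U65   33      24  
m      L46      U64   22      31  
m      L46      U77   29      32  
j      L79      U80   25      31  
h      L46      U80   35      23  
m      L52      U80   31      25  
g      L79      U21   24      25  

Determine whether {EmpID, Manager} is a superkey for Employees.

Two distinct rows share (EmpID=m, Manager=L46), so {EmpID, Manager} does not determine every attribute — not a superkey.

No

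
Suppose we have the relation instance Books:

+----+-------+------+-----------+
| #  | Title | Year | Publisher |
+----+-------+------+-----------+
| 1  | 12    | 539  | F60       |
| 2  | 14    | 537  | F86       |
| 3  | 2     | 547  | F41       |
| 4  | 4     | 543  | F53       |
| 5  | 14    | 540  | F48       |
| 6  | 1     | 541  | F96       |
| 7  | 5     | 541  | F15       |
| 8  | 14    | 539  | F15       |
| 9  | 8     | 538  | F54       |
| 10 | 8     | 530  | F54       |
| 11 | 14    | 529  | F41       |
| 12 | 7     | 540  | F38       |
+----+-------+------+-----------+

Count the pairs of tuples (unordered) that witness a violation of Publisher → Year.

3

Publisher=F41: violating pairs (3,11) — 1 pair.
Publisher=F15: violating pairs (7,8) — 1 pair.
Publisher=F54: violating pairs (9,10) — 1 pair.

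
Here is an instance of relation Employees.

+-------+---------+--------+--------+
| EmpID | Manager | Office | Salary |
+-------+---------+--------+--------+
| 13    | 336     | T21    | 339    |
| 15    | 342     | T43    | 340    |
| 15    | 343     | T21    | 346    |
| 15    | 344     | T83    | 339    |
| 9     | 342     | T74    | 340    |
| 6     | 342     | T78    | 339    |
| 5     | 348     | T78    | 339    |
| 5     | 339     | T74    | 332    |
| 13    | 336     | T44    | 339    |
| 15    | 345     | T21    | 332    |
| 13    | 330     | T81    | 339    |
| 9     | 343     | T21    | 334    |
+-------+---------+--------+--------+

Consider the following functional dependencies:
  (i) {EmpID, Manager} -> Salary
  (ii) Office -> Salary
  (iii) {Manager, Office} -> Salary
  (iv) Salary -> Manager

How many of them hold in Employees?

(i) {EmpID, Manager} -> Salary: every LHS value maps to a single RHS value — holds.
(ii) Office -> Salary: Office=T21: 4 rows → Salary takes values {339, 346, 332, 334} — violation; Office=T74: 2 rows → Salary takes values {340, 332} — violation — fails.
(iii) {Manager, Office} -> Salary: (Manager=343, Office=T21): 2 rows → Salary takes values {346, 334} — violation — fails.
(iv) Salary -> Manager: Salary=339: 6 rows → Manager takes values {336, 344, 342, 348, 330} — violation; Salary=332: 2 rows → Manager takes values {339, 345} — violation — fails.
1 of the 4 dependencies holds.

1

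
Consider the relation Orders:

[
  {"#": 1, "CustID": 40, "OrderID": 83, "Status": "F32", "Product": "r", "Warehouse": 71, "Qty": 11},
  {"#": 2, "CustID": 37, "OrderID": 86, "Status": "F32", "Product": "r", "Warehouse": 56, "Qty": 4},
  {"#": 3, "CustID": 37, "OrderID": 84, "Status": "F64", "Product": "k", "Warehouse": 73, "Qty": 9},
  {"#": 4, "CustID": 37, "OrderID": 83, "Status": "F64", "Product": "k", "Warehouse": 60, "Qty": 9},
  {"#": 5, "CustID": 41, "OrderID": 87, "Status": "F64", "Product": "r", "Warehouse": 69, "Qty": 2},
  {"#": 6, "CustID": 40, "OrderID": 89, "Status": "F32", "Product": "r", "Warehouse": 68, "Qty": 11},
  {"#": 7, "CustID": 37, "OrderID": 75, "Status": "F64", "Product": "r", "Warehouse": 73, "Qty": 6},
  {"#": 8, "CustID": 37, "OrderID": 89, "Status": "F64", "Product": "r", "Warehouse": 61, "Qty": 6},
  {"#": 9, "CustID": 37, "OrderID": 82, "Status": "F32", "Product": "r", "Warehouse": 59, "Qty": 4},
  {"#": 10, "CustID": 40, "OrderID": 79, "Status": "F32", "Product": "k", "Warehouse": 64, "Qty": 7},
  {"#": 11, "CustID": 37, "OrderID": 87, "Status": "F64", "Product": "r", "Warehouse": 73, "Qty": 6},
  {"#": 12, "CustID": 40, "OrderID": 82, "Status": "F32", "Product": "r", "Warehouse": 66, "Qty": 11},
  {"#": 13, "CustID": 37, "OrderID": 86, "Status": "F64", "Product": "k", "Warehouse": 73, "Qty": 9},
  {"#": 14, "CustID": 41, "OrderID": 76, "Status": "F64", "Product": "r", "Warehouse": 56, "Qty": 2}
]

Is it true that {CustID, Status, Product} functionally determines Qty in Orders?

(CustID=40, Status=F32, Product=r): rows 1, 6, 12 → Qty = 11, 11, 11 ✓
(CustID=37, Status=F32, Product=r): rows 2, 9 → Qty = 4, 4 ✓
(CustID=37, Status=F64, Product=k): rows 3, 4, 13 → Qty = 9, 9, 9 ✓
(CustID=41, Status=F64, Product=r): rows 5, 14 → Qty = 2, 2 ✓
(CustID=37, Status=F64, Product=r): rows 7, 8, 11 → Qty = 6, 6, 6 ✓
(CustID=40, Status=F32, Product=k): row 10 → Qty = 7 ✓
Every {CustID, Status, Product} value is associated with a single Qty value, so {CustID, Status, Product} -> Qty holds.

Yes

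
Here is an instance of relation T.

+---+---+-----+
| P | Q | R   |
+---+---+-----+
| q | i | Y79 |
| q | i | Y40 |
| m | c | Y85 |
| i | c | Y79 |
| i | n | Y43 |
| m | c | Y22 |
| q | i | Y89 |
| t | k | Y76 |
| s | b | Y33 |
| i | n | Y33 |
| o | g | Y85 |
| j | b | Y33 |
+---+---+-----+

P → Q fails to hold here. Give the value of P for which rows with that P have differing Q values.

i

P=q: 3 rows → Q = i, i, i ✓
P=m: 2 rows → Q = c, c ✓
P=i: 3 rows → Q takes values {c, n} — violation
P=t: 1 row → Q = k ✓
P=s: 1 row → Q = b ✓
P=o: 1 row → Q = g ✓
P=j: 1 row → Q = b ✓
The only P value with inconsistent Q is P=i.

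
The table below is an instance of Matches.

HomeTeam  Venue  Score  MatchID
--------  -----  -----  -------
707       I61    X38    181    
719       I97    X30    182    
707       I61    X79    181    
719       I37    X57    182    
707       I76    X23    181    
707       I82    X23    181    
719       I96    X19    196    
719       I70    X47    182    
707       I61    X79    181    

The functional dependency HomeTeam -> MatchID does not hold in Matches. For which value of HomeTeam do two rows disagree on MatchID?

719

HomeTeam=707: 5 rows → MatchID = 181, 181, 181, 181, 181 ✓
HomeTeam=719: 4 rows → MatchID takes values {182, 196} — violation
The only HomeTeam value with inconsistent MatchID is HomeTeam=719.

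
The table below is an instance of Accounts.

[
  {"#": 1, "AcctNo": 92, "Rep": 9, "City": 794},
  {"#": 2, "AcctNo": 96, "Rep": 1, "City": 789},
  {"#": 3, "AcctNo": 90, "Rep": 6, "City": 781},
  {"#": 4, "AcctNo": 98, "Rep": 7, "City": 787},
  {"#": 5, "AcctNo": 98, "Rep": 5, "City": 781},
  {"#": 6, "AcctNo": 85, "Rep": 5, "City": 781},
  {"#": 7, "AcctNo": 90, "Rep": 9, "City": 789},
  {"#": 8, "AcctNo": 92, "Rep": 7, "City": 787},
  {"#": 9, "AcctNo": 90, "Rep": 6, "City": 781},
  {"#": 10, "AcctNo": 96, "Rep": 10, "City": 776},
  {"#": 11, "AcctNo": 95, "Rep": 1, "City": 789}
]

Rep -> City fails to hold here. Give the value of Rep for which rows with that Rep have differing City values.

9

Rep=9: rows 1, 7 → City takes values {794, 789} — violation
Rep=1: rows 2, 11 → City = 789, 789 ✓
Rep=6: rows 3, 9 → City = 781, 781 ✓
Rep=7: rows 4, 8 → City = 787, 787 ✓
Rep=5: rows 5, 6 → City = 781, 781 ✓
Rep=10: row 10 → City = 776 ✓
The only Rep value with inconsistent City is Rep=9.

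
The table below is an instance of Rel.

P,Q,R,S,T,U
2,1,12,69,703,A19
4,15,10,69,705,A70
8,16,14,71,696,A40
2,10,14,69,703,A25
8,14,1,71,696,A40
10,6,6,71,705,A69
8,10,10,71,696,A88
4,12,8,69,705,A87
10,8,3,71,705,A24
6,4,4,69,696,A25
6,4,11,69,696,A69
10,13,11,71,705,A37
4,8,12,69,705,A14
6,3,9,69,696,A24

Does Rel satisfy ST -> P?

(S=69, T=703): 2 rows → P = 2, 2 ✓
(S=69, T=705): 3 rows → P = 4, 4, 4 ✓
(S=71, T=696): 3 rows → P = 8, 8, 8 ✓
(S=71, T=705): 3 rows → P = 10, 10, 10 ✓
(S=69, T=696): 3 rows → P = 6, 6, 6 ✓
Every ST value is associated with a single P value, so ST -> P holds.

Yes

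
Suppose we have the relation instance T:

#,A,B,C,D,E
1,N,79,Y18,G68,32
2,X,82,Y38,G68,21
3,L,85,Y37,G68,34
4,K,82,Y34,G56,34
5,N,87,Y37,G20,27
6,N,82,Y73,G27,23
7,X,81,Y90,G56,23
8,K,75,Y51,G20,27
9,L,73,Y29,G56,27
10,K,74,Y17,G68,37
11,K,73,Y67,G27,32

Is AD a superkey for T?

Yes

All 11 rows have distinct AD values, so AD → (all attributes) holds and AD is a superkey.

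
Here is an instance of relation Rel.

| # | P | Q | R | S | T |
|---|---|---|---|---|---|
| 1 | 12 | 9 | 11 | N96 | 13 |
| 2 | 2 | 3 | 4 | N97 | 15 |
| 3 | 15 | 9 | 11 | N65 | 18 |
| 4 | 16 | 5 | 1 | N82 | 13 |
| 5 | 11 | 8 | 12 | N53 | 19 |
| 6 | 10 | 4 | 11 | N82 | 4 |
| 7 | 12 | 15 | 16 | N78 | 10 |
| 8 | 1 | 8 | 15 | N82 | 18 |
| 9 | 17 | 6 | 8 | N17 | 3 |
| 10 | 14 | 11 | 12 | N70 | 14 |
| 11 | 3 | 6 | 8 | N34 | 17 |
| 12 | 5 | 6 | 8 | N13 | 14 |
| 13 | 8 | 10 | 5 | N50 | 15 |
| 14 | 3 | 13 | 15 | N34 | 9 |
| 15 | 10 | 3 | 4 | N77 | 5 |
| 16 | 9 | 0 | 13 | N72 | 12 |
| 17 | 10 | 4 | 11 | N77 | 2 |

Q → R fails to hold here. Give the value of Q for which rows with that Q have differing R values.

Q=9: rows 1, 3 → R = 11, 11 ✓
Q=3: rows 2, 15 → R = 4, 4 ✓
Q=5: row 4 → R = 1 ✓
Q=8: rows 5, 8 → R takes values {12, 15} — violation
Q=4: rows 6, 17 → R = 11, 11 ✓
Q=15: row 7 → R = 16 ✓
Q=6: rows 9, 11, 12 → R = 8, 8, 8 ✓
Q=11: row 10 → R = 12 ✓
Q=10: row 13 → R = 5 ✓
Q=13: row 14 → R = 15 ✓
Q=0: row 16 → R = 13 ✓
The only Q value with inconsistent R is Q=8.

8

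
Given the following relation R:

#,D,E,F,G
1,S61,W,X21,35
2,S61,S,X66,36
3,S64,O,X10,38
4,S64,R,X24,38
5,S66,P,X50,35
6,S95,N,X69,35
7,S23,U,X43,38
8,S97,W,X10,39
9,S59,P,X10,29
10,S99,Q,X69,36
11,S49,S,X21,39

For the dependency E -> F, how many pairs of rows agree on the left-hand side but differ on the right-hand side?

E=W: violating pairs (1,8) — 1 pair.
E=S: violating pairs (2,11) — 1 pair.
E=P: violating pairs (5,9) — 1 pair.

3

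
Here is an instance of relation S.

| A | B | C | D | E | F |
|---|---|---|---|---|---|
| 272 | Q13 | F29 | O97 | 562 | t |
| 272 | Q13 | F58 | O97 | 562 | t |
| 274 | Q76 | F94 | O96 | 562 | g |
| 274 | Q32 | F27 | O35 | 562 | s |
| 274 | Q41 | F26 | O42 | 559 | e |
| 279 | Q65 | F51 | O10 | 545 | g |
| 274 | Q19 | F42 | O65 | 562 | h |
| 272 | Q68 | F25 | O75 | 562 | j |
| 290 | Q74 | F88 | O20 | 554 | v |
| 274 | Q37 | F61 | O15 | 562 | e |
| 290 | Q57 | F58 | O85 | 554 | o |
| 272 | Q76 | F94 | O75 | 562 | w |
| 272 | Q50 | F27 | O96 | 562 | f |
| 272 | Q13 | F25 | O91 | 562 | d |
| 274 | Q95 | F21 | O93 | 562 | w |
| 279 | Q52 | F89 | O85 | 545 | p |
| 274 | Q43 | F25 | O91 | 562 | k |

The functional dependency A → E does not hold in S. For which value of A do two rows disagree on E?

274

A=272: 6 rows → E = 562, 562, 562, 562, 562, 562 ✓
A=274: 7 rows → E takes values {562, 559} — violation
A=279: 2 rows → E = 545, 545 ✓
A=290: 2 rows → E = 554, 554 ✓
The only A value with inconsistent E is A=274.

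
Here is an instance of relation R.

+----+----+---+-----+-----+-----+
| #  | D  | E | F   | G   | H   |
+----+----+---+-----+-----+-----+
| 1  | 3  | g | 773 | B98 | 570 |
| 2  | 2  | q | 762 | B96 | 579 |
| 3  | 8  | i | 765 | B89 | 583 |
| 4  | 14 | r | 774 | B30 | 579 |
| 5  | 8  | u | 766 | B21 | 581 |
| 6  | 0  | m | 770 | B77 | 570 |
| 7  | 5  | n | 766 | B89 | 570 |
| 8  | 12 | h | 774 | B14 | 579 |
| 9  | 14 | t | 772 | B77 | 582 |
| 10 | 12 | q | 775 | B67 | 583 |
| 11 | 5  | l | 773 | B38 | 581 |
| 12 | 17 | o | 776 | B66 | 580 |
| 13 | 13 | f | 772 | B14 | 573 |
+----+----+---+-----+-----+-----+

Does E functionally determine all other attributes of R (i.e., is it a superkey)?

Rows 2 and 10 have the same E value E=q but are distinct tuples, so E does not determine every attribute — not a superkey.

No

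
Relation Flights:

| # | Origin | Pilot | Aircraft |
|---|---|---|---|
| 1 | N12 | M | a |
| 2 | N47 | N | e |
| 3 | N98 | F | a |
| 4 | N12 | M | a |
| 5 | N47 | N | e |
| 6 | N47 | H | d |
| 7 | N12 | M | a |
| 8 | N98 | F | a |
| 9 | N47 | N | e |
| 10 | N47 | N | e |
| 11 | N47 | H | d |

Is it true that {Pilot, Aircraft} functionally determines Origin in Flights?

Yes

(Pilot=M, Aircraft=a): rows 1, 4, 7 → Origin = N12, N12, N12 ✓
(Pilot=N, Aircraft=e): rows 2, 5, 9, 10 → Origin = N47, N47, N47, N47 ✓
(Pilot=F, Aircraft=a): rows 3, 8 → Origin = N98, N98 ✓
(Pilot=H, Aircraft=d): rows 6, 11 → Origin = N47, N47 ✓
Every {Pilot, Aircraft} value is associated with a single Origin value, so {Pilot, Aircraft} → Origin holds.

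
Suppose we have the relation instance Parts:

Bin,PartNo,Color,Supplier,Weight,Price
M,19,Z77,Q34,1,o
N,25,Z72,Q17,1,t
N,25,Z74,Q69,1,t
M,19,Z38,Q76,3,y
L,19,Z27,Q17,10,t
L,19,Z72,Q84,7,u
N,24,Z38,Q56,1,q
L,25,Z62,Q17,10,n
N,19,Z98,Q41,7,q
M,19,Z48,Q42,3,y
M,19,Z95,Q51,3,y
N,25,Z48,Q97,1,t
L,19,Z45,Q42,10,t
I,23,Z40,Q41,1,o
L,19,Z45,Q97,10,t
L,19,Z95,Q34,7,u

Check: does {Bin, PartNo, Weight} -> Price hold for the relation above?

(Bin=M, PartNo=19, Weight=1): 1 row → Price = o ✓
(Bin=N, PartNo=25, Weight=1): 3 rows → Price = t, t, t ✓
(Bin=M, PartNo=19, Weight=3): 3 rows → Price = y, y, y ✓
(Bin=L, PartNo=19, Weight=10): 3 rows → Price = t, t, t ✓
(Bin=L, PartNo=19, Weight=7): 2 rows → Price = u, u ✓
(Bin=N, PartNo=24, Weight=1): 1 row → Price = q ✓
(Bin=L, PartNo=25, Weight=10): 1 row → Price = n ✓
(Bin=N, PartNo=19, Weight=7): 1 row → Price = q ✓
(Bin=I, PartNo=23, Weight=1): 1 row → Price = o ✓
Every {Bin, PartNo, Weight} value is associated with a single Price value, so {Bin, PartNo, Weight} -> Price holds.

Yes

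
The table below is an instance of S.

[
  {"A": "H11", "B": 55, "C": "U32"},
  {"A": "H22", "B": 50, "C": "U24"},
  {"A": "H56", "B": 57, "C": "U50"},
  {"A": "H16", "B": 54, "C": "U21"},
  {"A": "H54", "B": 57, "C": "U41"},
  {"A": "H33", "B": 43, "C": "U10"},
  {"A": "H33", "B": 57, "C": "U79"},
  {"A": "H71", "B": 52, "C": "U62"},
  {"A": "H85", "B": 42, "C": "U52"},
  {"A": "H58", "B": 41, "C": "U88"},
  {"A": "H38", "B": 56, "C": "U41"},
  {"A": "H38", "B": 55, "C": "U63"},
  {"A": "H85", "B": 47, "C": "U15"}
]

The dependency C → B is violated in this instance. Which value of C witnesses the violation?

U41

C=U32: 1 row → B = 55 ✓
C=U24: 1 row → B = 50 ✓
C=U50: 1 row → B = 57 ✓
C=U21: 1 row → B = 54 ✓
C=U41: 2 rows → B takes values {57, 56} — violation
C=U10: 1 row → B = 43 ✓
C=U79: 1 row → B = 57 ✓
C=U62: 1 row → B = 52 ✓
C=U52: 1 row → B = 42 ✓
C=U88: 1 row → B = 41 ✓
C=U63: 1 row → B = 55 ✓
C=U15: 1 row → B = 47 ✓
The only C value with inconsistent B is C=U41.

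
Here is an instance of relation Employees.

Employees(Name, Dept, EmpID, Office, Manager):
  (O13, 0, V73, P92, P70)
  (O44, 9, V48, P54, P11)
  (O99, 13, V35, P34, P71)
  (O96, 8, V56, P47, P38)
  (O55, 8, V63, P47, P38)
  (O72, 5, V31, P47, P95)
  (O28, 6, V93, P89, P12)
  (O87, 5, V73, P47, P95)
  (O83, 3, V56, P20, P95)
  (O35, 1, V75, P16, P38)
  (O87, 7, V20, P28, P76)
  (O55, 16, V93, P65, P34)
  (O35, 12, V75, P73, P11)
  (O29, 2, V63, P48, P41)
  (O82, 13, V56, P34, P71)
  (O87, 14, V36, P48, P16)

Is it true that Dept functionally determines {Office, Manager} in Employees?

Yes

Dept=0: 1 row → {Office,Manager} = (P92, P70) ✓
Dept=9: 1 row → {Office,Manager} = (P54, P11) ✓
Dept=13: 2 rows → {Office,Manager} = (P34, P71), (P34, P71) ✓
Dept=8: 2 rows → {Office,Manager} = (P47, P38), (P47, P38) ✓
Dept=5: 2 rows → {Office,Manager} = (P47, P95), (P47, P95) ✓
Dept=6: 1 row → {Office,Manager} = (P89, P12) ✓
Dept=3: 1 row → {Office,Manager} = (P20, P95) ✓
Dept=1: 1 row → {Office,Manager} = (P16, P38) ✓
Dept=7: 1 row → {Office,Manager} = (P28, P76) ✓
Dept=16: 1 row → {Office,Manager} = (P65, P34) ✓
Dept=12: 1 row → {Office,Manager} = (P73, P11) ✓
Dept=2: 1 row → {Office,Manager} = (P48, P41) ✓
Dept=14: 1 row → {Office,Manager} = (P48, P16) ✓
Every Dept value is associated with a single {Office, Manager} value, so Dept -> {Office, Manager} holds.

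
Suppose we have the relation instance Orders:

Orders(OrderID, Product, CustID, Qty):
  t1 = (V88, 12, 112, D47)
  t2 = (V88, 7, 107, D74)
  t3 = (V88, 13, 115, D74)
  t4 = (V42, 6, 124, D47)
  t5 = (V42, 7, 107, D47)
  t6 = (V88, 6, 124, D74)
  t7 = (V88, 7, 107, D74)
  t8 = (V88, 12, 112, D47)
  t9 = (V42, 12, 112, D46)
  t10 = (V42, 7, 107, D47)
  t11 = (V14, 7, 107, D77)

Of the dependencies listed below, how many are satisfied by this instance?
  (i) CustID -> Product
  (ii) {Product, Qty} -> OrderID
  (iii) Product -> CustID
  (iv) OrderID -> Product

3

(i) CustID -> Product: every LHS value maps to a single RHS value — holds.
(ii) {Product, Qty} -> OrderID: every LHS value maps to a single RHS value — holds.
(iii) Product -> CustID: every LHS value maps to a single RHS value — holds.
(iv) OrderID -> Product: OrderID=V88: rows 1, 2, 3, 6, 7, 8 → Product takes values {12, 7, 13, 6} — violation; OrderID=V42: rows 4, 5, 9, 10 → Product takes values {6, 7, 12} — violation — fails.
3 of the 4 dependencies hold.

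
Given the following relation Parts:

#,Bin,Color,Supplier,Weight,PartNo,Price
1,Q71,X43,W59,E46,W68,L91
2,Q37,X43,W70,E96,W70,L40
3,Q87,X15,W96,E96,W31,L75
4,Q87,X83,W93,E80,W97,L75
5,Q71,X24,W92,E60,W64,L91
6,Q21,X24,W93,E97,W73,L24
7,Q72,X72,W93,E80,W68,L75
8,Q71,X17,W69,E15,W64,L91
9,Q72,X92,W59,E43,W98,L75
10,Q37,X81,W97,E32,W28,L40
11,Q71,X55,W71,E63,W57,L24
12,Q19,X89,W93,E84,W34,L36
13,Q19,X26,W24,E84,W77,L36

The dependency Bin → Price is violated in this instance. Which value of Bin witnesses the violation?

Q71

Bin=Q71: rows 1, 5, 8, 11 → Price takes values {L91, L24} — violation
Bin=Q37: rows 2, 10 → Price = L40, L40 ✓
Bin=Q87: rows 3, 4 → Price = L75, L75 ✓
Bin=Q21: row 6 → Price = L24 ✓
Bin=Q72: rows 7, 9 → Price = L75, L75 ✓
Bin=Q19: rows 12, 13 → Price = L36, L36 ✓
The only Bin value with inconsistent Price is Bin=Q71.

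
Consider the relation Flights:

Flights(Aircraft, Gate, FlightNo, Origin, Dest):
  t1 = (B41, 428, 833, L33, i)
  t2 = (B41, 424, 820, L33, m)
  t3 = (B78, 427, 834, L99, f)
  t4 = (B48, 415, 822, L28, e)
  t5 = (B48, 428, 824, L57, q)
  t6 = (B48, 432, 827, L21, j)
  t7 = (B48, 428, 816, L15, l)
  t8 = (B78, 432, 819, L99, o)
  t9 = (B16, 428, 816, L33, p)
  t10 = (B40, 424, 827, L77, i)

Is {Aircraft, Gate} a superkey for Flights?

Rows 5 and 7 have the same {Aircraft, Gate} value (Aircraft=B48, Gate=428) but are distinct tuples, so {Aircraft, Gate} does not determine every attribute — not a superkey.

No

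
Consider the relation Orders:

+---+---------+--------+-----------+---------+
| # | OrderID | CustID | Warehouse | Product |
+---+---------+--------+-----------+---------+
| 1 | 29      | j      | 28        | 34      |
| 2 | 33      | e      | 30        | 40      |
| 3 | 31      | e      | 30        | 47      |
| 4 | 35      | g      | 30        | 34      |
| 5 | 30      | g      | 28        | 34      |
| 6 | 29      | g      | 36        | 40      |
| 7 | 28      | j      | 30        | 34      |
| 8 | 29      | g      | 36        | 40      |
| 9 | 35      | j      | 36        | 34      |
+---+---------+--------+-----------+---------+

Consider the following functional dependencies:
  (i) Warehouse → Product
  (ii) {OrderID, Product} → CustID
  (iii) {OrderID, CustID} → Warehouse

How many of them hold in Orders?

(i) Warehouse → Product: Warehouse=30: rows 2, 3, 4, 7 → Product takes values {40, 47, 34} — violation; Warehouse=36: rows 6, 8, 9 → Product takes values {40, 34} — violation — fails.
(ii) {OrderID, Product} → CustID: (OrderID=35, Product=34): rows 4, 9 → CustID takes values {g, j} — violation — fails.
(iii) {OrderID, CustID} → Warehouse: every LHS value maps to a single RHS value — holds.
1 of the 3 dependencies holds.

1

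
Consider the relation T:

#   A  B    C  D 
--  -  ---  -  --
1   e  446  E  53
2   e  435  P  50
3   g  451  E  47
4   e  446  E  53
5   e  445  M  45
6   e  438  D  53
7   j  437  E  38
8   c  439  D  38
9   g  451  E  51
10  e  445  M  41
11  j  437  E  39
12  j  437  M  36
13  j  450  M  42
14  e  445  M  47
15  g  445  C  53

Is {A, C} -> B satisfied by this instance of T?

(A=e, C=E): rows 1, 4 → B = 446, 446 ✓
(A=e, C=P): row 2 → B = 435 ✓
(A=g, C=E): rows 3, 9 → B = 451, 451 ✓
(A=e, C=M): rows 5, 10, 14 → B = 445, 445, 445 ✓
(A=e, C=D): row 6 → B = 438 ✓
(A=j, C=E): rows 7, 11 → B = 437, 437 ✓
(A=c, C=D): row 8 → B = 439 ✓
(A=j, C=M): rows 12, 13 → B takes values {437, 450} — violation
(A=g, C=C): row 15 → B = 445 ✓
Two rows agree on {A, C} but differ on B, so {A, C} -> B does not hold.

No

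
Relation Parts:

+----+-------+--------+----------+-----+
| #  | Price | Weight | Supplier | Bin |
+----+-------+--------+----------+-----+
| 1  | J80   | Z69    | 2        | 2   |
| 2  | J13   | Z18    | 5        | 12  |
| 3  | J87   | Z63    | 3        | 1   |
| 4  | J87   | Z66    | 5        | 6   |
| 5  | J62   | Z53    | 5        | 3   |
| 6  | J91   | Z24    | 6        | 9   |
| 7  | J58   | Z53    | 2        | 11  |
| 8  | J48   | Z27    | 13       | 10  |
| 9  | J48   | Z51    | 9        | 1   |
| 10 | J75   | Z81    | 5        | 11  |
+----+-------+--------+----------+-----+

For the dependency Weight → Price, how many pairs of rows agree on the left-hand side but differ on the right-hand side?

1

Weight=Z53: violating pairs (5,7) — 1 pair.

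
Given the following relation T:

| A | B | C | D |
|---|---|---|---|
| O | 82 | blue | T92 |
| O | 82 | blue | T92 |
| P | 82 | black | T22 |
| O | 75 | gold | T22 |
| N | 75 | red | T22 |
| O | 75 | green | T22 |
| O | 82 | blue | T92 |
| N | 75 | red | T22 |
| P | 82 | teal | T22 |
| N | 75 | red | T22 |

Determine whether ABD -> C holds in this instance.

No

(A=O, B=82, D=T92): 3 rows → C = blue, blue, blue ✓
(A=P, B=82, D=T22): 2 rows → C takes values {black, teal} — violation
(A=O, B=75, D=T22): 2 rows → C takes values {gold, green} — violation
(A=N, B=75, D=T22): 3 rows → C = red, red, red ✓
Two rows agree on ABD but differ on C, so ABD -> C does not hold.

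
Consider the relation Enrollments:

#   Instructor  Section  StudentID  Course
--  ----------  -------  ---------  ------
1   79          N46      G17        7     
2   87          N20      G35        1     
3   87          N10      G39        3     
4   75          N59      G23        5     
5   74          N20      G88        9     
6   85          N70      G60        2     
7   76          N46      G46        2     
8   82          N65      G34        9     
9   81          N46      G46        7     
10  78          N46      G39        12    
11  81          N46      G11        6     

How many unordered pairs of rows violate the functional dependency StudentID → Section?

1

StudentID=G39: violating pairs (3,10) — 1 pair.
StudentID=G46: all 2 rows agree on Section — 0 pairs.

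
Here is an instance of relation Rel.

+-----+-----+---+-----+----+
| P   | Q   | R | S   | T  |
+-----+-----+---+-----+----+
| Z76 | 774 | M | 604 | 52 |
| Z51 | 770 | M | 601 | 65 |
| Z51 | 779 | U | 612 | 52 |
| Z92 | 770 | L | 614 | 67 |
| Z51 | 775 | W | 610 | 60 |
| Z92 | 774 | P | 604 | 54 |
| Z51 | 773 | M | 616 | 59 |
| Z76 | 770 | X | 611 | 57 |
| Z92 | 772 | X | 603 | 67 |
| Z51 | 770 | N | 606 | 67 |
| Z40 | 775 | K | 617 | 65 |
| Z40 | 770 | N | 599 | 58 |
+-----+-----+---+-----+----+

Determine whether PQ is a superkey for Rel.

Two distinct rows share (P=Z51, Q=770), so PQ does not determine every attribute — not a superkey.

No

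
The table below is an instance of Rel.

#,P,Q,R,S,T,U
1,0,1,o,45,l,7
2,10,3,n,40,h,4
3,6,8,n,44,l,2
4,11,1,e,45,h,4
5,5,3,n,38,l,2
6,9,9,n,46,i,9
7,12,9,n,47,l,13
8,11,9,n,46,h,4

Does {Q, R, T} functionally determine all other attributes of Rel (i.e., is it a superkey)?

Yes

All 8 rows have distinct {Q, R, T} values, so {Q, R, T} → (all attributes) holds and {Q, R, T} is a superkey.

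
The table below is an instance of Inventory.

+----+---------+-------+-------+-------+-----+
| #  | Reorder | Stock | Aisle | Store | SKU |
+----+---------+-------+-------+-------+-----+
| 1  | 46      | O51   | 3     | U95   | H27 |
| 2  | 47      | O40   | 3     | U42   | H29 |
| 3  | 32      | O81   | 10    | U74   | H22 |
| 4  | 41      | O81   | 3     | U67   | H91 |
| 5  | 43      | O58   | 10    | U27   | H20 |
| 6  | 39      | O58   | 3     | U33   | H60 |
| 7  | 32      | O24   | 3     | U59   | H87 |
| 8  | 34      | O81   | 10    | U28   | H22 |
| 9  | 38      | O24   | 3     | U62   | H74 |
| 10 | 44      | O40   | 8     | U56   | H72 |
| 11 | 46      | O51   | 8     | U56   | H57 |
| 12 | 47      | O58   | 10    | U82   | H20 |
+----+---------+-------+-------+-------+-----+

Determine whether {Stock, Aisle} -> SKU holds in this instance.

No

(Stock=O51, Aisle=3): row 1 → SKU = H27 ✓
(Stock=O40, Aisle=3): row 2 → SKU = H29 ✓
(Stock=O81, Aisle=10): rows 3, 8 → SKU = H22, H22 ✓
(Stock=O81, Aisle=3): row 4 → SKU = H91 ✓
(Stock=O58, Aisle=10): rows 5, 12 → SKU = H20, H20 ✓
(Stock=O58, Aisle=3): row 6 → SKU = H60 ✓
(Stock=O24, Aisle=3): rows 7, 9 → SKU takes values {H87, H74} — violation
(Stock=O40, Aisle=8): row 10 → SKU = H72 ✓
(Stock=O51, Aisle=8): row 11 → SKU = H57 ✓
Two rows agree on {Stock, Aisle} but differ on SKU, so {Stock, Aisle} -> SKU does not hold.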